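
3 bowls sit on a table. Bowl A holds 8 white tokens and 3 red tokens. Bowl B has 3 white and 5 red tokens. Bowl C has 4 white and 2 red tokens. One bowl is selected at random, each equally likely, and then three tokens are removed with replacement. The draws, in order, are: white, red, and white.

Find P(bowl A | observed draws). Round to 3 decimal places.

0.379

The likelihood of the observed sequence under each hypothesis: P(data | bowl A) = (8/11)(3/11)(8/11) = 0.14425; P(data | bowl B) = (3/8)(5/8)(3/8) = 0.087891; P(data | bowl C) = (4/6)(2/6)(4/6) = 0.14815.
Weighting by the prior gives 1/3 · 0.14425 = 0.048084, 1/3 · 0.087891 = 0.029297, 1/3 · 0.14815 = 0.049383; these sum to 0.12676.
So P(bowl A | data) = (0.048084) / (0.12676) = 0.37932.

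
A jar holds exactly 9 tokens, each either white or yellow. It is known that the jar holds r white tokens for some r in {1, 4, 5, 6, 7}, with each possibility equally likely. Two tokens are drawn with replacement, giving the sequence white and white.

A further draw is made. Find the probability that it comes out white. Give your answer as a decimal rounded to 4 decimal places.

For each hypothesis, P(data | H) works out to: P(data | r = 1) = (1/9)(1/9) = 1/81; P(data | r = 4) = (4/9)(4/9) = 16/81; P(data | r = 5) = (5/9)(5/9) = 25/81; P(data | r = 6) = (6/9)(6/9) = 4/9; P(data | r = 7) = (7/9)(7/9) = 49/81.
Multiplying each by its prior: 1/5 · 1/81 = 1/405, 1/5 · 16/81 = 16/405, 1/5 · 25/81 = 5/81, 1/5 · 4/9 = 4/45, 1/5 · 49/81 = 49/405; summing to 127/405.
Normalising, the posterior is P(r = 1 | data) = 0.007874, P(r = 4 | data) = 0.12598, P(r = 5 | data) = 0.19685, P(r = 6 | data) = 0.28346, P(r = 7 | data) = 0.38583.
Averaging over the posterior, P(white next | data) = (1/9)(0.007874) + (4/9)(0.12598) + (5/9)(0.19685) + (2/3)(0.28346) + (7/9)(0.38583) = 0.65529.

0.6553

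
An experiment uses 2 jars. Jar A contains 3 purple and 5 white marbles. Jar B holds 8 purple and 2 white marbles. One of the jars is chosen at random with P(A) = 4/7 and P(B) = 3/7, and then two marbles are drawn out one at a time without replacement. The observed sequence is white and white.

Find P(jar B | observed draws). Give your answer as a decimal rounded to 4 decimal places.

0.0446

Compute the likelihood of the observed sequence for each case: P(data | jar A) = (5/8)(4/7) = 5/14; P(data | jar B) = (2/10)(1/9) = 1/45.
The prior-weighted likelihoods are 4/7 · 5/14 = 10/49, 3/7 · 1/45 = 1/105; these sum to 157/735.
So P(jar B | data) = (1/105) / (157/735) = 7/157.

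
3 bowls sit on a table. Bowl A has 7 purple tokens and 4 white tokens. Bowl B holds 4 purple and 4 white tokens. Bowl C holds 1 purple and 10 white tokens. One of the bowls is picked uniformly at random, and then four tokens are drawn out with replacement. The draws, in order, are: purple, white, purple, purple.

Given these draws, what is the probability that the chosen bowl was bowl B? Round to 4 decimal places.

For each hypothesis, P(data | H) works out to: P(data | bowl A) = (7/11)(4/11)(7/11)(7/11) = 0.093709; P(data | bowl B) = (4/8)(4/8)(4/8)(4/8) = 0.0625; P(data | bowl C) = (1/11)(10/11)(1/11)(1/11) = 0.00068301.
The prior-weighted likelihoods are 1/3 · 0.093709 = 0.031236, 1/3 · 0.0625 = 0.020833, 1/3 · 0.00068301 = 0.00022767; summing to 0.052297.
By Bayes' rule, P(bowl B | data) = (0.020833) / (0.052297) = 0.39836.

0.3984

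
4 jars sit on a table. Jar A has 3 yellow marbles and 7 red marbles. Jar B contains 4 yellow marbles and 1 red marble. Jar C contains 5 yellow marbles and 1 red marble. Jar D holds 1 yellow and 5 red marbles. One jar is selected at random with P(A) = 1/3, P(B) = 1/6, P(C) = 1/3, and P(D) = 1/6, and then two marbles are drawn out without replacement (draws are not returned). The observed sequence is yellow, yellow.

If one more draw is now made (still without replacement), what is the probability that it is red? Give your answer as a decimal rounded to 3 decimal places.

0.315

The likelihood of the observed sequence under each hypothesis: P(data | jar A) = (3/10)(2/9) = 1/15; P(data | jar B) = (4/5)(3/4) = 3/5; P(data | jar C) = (5/6)(4/5) = 2/3; P(data | jar D) = (1/6)(0/5) = 0.
Weighting by the prior gives 1/3 · 1/15 = 1/45, 1/6 · 3/5 = 1/10, 1/3 · 2/3 = 2/9, 1/6 · 0 = 0; with total 31/90.
Normalising, the posterior is P(jar A | data) = 2/31, P(jar B | data) = 9/31, P(jar C | data) = 20/31, P(jar D | data) = 0.
The predictive probability is P(red next | data) = (7/8)(2/31) + (1/3)(9/31) + (1/4)(20/31) = 39/124.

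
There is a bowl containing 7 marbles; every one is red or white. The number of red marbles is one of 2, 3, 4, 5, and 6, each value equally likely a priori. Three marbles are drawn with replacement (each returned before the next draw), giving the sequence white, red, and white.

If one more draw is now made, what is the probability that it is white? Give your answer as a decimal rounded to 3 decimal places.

0.532

The likelihood of the observed sequence under each hypothesis: P(data | r = 2) = (5/7)(2/7)(5/7) = 0.14577; P(data | r = 3) = (4/7)(3/7)(4/7) = 0.13994; P(data | r = 4) = (3/7)(4/7)(3/7) = 0.10496; P(data | r = 5) = (2/7)(5/7)(2/7) = 0.058309; P(data | r = 6) = (1/7)(6/7)(1/7) = 0.017493.
Multiplying each by its prior: 1/5 · 0.14577 = 0.029155, 1/5 · 0.13994 = 0.027988, 1/5 · 0.10496 = 0.020991, 1/5 · 0.058309 = 0.011662, 1/5 · 0.017493 = 0.0034985; these sum to 0.093294.
Dividing through by the total gives posterior P(r = 2 | data) = 0.3125, P(r = 3 | data) = 0.3, P(r = 4 | data) = 0.225, P(r = 5 | data) = 0.125, P(r = 6 | data) = 0.0375.
So P(white next | data) = Σ P(white next | H) P(H | data) = (5/7)(0.3125) + (4/7)(0.3) + (3/7)(0.225) + (2/7)(0.125) + (1/7)(0.0375) = 0.53214.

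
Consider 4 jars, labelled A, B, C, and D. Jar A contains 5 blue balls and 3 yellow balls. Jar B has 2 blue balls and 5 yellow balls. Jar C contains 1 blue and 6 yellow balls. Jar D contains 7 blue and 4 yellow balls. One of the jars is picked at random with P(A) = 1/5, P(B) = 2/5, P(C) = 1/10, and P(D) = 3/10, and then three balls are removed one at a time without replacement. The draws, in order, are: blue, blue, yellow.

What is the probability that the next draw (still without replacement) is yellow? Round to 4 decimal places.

Under each hypothesis, the probability of the observed sequence is: P(data | jar A) = (5/8)(4/7)(3/6) = 0.17857; P(data | jar B) = (2/7)(1/6)(5/5) = 0.047619; P(data | jar C) = (1/7)(0/6) = 0; P(data | jar D) = (7/11)(6/10)(4/9) = 0.1697.
Multiplying each by its prior: 1/5 · 0.17857 = 0.035714, 2/5 · 0.047619 = 0.019048, 1/10 · 0 = 0, 3/10 · 0.1697 = 0.050909; with total 0.10567.
The posterior is then P(jar A | data) = 0.33798, P(jar B | data) = 0.18025, P(jar C | data) = 0, P(jar D | data) = 0.48177.
So P(yellow next | data) = Σ P(yellow next | H) P(H | data) = (2/5)(0.33798) + (1)(0.18025) + (3/8)(0.48177) = 0.49611.

0.4961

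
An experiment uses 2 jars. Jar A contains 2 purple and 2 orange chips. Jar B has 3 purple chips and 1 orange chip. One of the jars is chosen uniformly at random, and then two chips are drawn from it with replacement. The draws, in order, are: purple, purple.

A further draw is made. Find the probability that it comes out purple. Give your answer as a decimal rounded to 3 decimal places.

Compute the likelihood of the observed sequence for each case: P(data | jar A) = (2/4)(2/4) = 1/4; P(data | jar B) = (3/4)(3/4) = 9/16.
Weighting by the prior gives 1/2 · 1/4 = 1/8, 1/2 · 9/16 = 9/32; summing to 13/32.
Normalising, the posterior is P(jar A | data) = 4/13, P(jar B | data) = 9/13.
So P(purple next | data) = Σ P(purple next | H) P(H | data) = (1/2)(4/13) + (3/4)(9/13) = 35/52.

0.673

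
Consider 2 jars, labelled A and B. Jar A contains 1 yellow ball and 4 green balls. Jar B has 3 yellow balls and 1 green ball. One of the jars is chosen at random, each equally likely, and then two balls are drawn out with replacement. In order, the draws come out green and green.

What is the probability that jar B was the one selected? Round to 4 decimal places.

Under each hypothesis, the probability of the observed sequence is: P(data | jar A) = (4/5)(4/5) = 16/25; P(data | jar B) = (1/4)(1/4) = 1/16.
The prior-weighted likelihoods are 1/2 · 16/25 = 8/25, 1/2 · 1/16 = 1/32; with total 281/800.
Hence P(jar B | data) = (1/32) / (281/800) = 25/281.

0.0890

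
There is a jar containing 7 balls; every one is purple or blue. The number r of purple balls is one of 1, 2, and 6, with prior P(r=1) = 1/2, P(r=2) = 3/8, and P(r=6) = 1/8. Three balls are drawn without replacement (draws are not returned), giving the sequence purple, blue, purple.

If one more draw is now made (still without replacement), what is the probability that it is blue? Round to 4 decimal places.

For each hypothesis, P(data | H) works out to: P(data | r = 1) = (1/7)(6/6)(0/5) = 0; P(data | r = 2) = (2/7)(5/6)(1/5) = 1/21; P(data | r = 6) = (6/7)(1/6)(5/5) = 1/7.
Weighting by the prior gives 1/2 · 0 = 0, 3/8 · 1/21 = 1/56, 1/8 · 1/7 = 1/56; these sum to 1/28.
The posterior is then P(r = 1 | data) = 0, P(r = 2 | data) = 1/2, P(r = 6 | data) = 1/2.
So P(blue next | data) = Σ P(blue next | H) P(H | data) = (1)(1/2) + (0)(1/2) = 1/2.

0.5000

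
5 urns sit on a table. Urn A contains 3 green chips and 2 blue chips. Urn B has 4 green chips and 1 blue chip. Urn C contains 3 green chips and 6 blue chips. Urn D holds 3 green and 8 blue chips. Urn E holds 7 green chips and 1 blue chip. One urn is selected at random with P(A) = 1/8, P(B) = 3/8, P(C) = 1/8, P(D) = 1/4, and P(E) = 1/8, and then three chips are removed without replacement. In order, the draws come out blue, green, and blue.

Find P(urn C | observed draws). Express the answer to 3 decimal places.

The likelihood of the observed sequence under each hypothesis: P(data | urn A) = (2/5)(3/4)(1/3) = 0.1; P(data | urn B) = (1/5)(4/4)(0/3) = 0; P(data | urn C) = (6/9)(3/8)(5/7) = 0.17857; P(data | urn D) = (8/11)(3/10)(7/9) = 0.1697; P(data | urn E) = (1/8)(7/7)(0/6) = 0.
Multiplying each by its prior: 1/8 · 0.1 = 0.0125, 3/8 · 0 = 0, 1/8 · 0.17857 = 0.022321, 1/4 · 0.1697 = 0.042424, 1/8 · 0 = 0; these sum to 0.077246.
Hence P(urn C | data) = (0.022321) / (0.077246) = 0.28897.

0.289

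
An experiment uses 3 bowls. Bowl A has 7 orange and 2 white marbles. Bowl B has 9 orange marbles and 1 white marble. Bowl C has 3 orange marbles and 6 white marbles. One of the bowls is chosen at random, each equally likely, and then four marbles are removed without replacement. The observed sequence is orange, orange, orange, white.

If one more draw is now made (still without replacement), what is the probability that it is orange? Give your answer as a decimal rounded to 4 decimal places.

0.8418

Under each hypothesis, the probability of the observed sequence is: P(data | bowl A) = (7/9)(6/8)(5/7)(2/6) = 5/36; P(data | bowl B) = (9/10)(8/9)(7/8)(1/7) = 1/10; P(data | bowl C) = (3/9)(2/8)(1/7)(6/6) = 1/84.
Weighting by the prior gives 1/3 · 5/36 = 5/108, 1/3 · 1/10 = 1/30, 1/3 · 1/84 = 1/252; these sum to 79/945.
Dividing through by the total gives posterior P(bowl A | data) = 175/316, P(bowl B | data) = 63/158, P(bowl C | data) = 15/316.
So P(orange next | data) = Σ P(orange next | H) P(H | data) = (4/5)(175/316) + (1)(63/158) + (0)(15/316) = 133/158.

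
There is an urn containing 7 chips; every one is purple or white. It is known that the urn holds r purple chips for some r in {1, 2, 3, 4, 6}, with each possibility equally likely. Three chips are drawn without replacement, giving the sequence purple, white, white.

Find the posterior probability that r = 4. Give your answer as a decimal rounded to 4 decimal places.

0.1846

Compute the likelihood of the observed sequence for each case: P(data | r = 1) = (1/7)(6/6)(5/5) = 1/7; P(data | r = 2) = (2/7)(5/6)(4/5) = 4/21; P(data | r = 3) = (3/7)(4/6)(3/5) = 6/35; P(data | r = 4) = (4/7)(3/6)(2/5) = 4/35; P(data | r = 6) = (6/7)(1/6)(0/5) = 0.
Weighting by the prior gives 1/5 · 1/7 = 1/35, 1/5 · 4/21 = 4/105, 1/5 · 6/35 = 6/175, 1/5 · 4/35 = 4/175, 1/5 · 0 = 0; these sum to 13/105.
By Bayes' rule, P(r = 4 | data) = (4/175) / (13/105) = 12/65.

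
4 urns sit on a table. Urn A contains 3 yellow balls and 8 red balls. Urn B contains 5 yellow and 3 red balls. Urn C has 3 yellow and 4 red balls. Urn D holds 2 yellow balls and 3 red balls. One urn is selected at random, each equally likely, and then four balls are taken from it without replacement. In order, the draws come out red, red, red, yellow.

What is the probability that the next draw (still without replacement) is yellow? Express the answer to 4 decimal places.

The likelihood of the observed sequence under each hypothesis: P(data | urn A) = (8/11)(7/10)(6/9)(3/8) = 0.12727; P(data | urn B) = (3/8)(2/7)(1/6)(5/5) = 0.017857; P(data | urn C) = (4/7)(3/6)(2/5)(3/4) = 0.085714; P(data | urn D) = (3/5)(2/4)(1/3)(2/2) = 0.1.
Multiplying each by its prior: 1/4 · 0.12727 = 0.031818, 1/4 · 0.017857 = 0.0044643, 1/4 · 0.085714 = 0.021429, 1/4 · 0.1 = 0.025; these sum to 0.082711.
The posterior is then P(urn A | data) = 0.38469, P(urn B | data) = 0.053974, P(urn C | data) = 0.25908, P(urn D | data) = 0.30226.
The predictive probability is P(yellow next | data) = (2/7)(0.38469) + (1)(0.053974) + (2/3)(0.25908) + (1)(0.30226) = 0.63886.

0.6389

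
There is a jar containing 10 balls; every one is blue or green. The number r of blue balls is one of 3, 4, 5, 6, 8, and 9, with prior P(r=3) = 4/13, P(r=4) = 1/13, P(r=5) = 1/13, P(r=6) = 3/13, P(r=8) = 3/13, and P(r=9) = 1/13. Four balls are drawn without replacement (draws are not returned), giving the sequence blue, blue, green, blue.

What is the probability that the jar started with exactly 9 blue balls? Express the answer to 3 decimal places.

Under each hypothesis, the probability of the observed sequence is: P(data | r = 3) = (3/10)(2/9)(7/8)(1/7) = 0.0083333; P(data | r = 4) = (4/10)(3/9)(6/8)(2/7) = 0.028571; P(data | r = 5) = (5/10)(4/9)(5/8)(3/7) = 0.059524; P(data | r = 6) = (6/10)(5/9)(4/8)(4/7) = 0.095238; P(data | r = 8) = (8/10)(7/9)(2/8)(6/7) = 0.13333; P(data | r = 9) = (9/10)(8/9)(1/8)(7/7) = 0.1.
The prior-weighted likelihoods are 4/13 · 0.0083333 = 0.0025641, 1/13 · 0.028571 = 0.0021978, 1/13 · 0.059524 = 0.0045788, 3/13 · 0.095238 = 0.021978, 3/13 · 0.13333 = 0.030769, 1/13 · 0.1 = 0.0076923; with total 0.06978.
By Bayes' rule, P(r = 9 | data) = (0.0076923) / (0.06978) = 0.11024.

0.110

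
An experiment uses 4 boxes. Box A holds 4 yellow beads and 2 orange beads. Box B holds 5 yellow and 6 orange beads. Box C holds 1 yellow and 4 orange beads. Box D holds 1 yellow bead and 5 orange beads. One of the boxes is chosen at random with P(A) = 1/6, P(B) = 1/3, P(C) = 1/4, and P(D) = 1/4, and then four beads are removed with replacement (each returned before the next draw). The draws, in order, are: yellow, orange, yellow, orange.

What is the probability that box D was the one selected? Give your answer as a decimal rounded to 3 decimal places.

Under each hypothesis, the probability of the observed sequence is: P(data | box A) = (4/6)(2/6)(4/6)(2/6) = 0.049383; P(data | box B) = (5/11)(6/11)(5/11)(6/11) = 0.061471; P(data | box C) = (1/5)(4/5)(1/5)(4/5) = 0.0256; P(data | box D) = (1/6)(5/6)(1/6)(5/6) = 0.01929.
Multiplying each by its prior: 1/6 · 0.049383 = 0.0082305, 1/3 · 0.061471 = 0.02049, 1/4 · 0.0256 = 0.0064, 1/4 · 0.01929 = 0.0048225; summing to 0.039943.
Therefore the posterior P(box D | data) = (0.0048225) / (0.039943) = 0.12073.

0.121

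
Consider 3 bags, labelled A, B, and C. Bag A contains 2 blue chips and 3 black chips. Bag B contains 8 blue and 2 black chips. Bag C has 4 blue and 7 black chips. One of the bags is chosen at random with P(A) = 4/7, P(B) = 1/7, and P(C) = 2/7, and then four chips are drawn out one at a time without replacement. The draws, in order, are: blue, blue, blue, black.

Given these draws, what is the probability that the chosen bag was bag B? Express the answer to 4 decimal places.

0.7586

Under each hypothesis, the probability of the observed sequence is: P(data | bag A) = (2/5)(1/4)(0/3) = 0; P(data | bag B) = (8/10)(7/9)(6/8)(2/7) = 0.13333; P(data | bag C) = (4/11)(3/10)(2/9)(7/8) = 0.021212.
Weighting by the prior gives 4/7 · 0 = 0, 1/7 · 0.13333 = 0.019048, 2/7 · 0.021212 = 0.0060606; with total 0.025108.
So P(bag B | data) = (0.019048) / (0.025108) = 0.75862.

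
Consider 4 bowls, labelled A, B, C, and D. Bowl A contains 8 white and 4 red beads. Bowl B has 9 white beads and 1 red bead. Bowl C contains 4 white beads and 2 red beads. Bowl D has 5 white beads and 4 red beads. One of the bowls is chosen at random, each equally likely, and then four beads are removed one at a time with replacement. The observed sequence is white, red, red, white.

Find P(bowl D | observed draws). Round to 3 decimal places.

0.363

The likelihood of the observed sequence under each hypothesis: P(data | bowl A) = (8/12)(4/12)(4/12)(8/12) = 0.049383; P(data | bowl B) = (9/10)(1/10)(1/10)(9/10) = 0.0081; P(data | bowl C) = (4/6)(2/6)(2/6)(4/6) = 0.049383; P(data | bowl D) = (5/9)(4/9)(4/9)(5/9) = 0.060966.
Weighting by the prior gives 1/4 · 0.049383 = 0.012346, 1/4 · 0.0081 = 0.002025, 1/4 · 0.049383 = 0.012346, 1/4 · 0.060966 = 0.015242; with total 0.041958.
So P(bowl D | data) = (0.015242) / (0.041958) = 0.36326.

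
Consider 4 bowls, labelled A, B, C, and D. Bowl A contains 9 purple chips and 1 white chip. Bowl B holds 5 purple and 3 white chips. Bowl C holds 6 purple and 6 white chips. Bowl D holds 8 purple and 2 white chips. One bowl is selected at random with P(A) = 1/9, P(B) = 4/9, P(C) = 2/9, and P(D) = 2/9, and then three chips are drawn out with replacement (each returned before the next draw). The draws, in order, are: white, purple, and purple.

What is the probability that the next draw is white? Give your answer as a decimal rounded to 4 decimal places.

Under each hypothesis, the probability of the observed sequence is: P(data | bowl A) = (1/10)(9/10)(9/10) = 0.081; P(data | bowl B) = (3/8)(5/8)(5/8) = 0.14648; P(data | bowl C) = (6/12)(6/12)(6/12) = 0.125; P(data | bowl D) = (2/10)(8/10)(8/10) = 0.128.
The prior-weighted likelihoods are 1/9 · 0.081 = 0.009, 4/9 · 0.14648 = 0.065104, 2/9 · 0.125 = 0.027778, 2/9 · 0.128 = 0.028444; summing to 0.13033.
Normalising, the posterior is P(bowl A | data) = 0.069057, P(bowl B | data) = 0.49955, P(bowl C | data) = 0.21314, P(bowl D | data) = 0.21826.
The predictive probability is P(white next | data) = (1/10)(0.069057) + (3/8)(0.49955) + (1/2)(0.21314) + (1/5)(0.21826) = 0.34446.

0.3445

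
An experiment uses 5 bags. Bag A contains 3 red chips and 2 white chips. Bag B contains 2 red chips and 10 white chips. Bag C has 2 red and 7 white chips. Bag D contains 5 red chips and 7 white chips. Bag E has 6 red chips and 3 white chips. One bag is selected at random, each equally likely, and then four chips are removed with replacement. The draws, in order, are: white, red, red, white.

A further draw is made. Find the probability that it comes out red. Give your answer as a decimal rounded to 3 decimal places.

0.474

Under each hypothesis, the probability of the observed sequence is: P(data | bag A) = (2/5)(3/5)(3/5)(2/5) = 0.0576; P(data | bag B) = (10/12)(2/12)(2/12)(10/12) = 0.01929; P(data | bag C) = (7/9)(2/9)(2/9)(7/9) = 0.029873; P(data | bag D) = (7/12)(5/12)(5/12)(7/12) = 0.059076; P(data | bag E) = (3/9)(6/9)(6/9)(3/9) = 0.049383.
Multiplying each by its prior: 1/5 · 0.0576 = 0.01152, 1/5 · 0.01929 = 0.003858, 1/5 · 0.029873 = 0.0059747, 1/5 · 0.059076 = 0.011815, 1/5 · 0.049383 = 0.0098765; summing to 0.043044.
The posterior is then P(bag A | data) = 0.26763, P(bag B | data) = 0.089629, P(bag C | data) = 0.1388, P(bag D | data) = 0.27449, P(bag E | data) = 0.22945.
The predictive probability is P(red next | data) = (3/5)(0.26763) + (1/6)(0.089629) + (2/9)(0.1388) + (5/12)(0.27449) + (2/3)(0.22945) = 0.4737.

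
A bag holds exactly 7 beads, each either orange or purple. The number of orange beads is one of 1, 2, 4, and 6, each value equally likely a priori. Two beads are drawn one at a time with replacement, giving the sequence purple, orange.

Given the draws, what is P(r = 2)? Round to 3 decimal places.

0.294

Compute the likelihood of the observed sequence for each case: P(data | r = 1) = (6/7)(1/7) = 6/49; P(data | r = 2) = (5/7)(2/7) = 10/49; P(data | r = 4) = (3/7)(4/7) = 12/49; P(data | r = 6) = (1/7)(6/7) = 6/49.
Multiplying each by its prior: 1/4 · 6/49 = 3/98, 1/4 · 10/49 = 5/98, 1/4 · 12/49 = 3/49, 1/4 · 6/49 = 3/98; summing to 17/98.
So P(r = 2 | data) = (5/98) / (17/98) = 5/17.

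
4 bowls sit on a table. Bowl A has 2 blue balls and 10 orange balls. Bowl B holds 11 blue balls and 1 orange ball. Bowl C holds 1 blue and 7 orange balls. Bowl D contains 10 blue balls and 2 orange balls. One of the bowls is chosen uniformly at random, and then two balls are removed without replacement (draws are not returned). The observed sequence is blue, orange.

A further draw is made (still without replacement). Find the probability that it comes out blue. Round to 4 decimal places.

Compute the likelihood of the observed sequence for each case: P(data | bowl A) = (2/12)(10/11) = 5/33; P(data | bowl B) = (11/12)(1/11) = 1/12; P(data | bowl C) = (1/8)(7/7) = 1/8; P(data | bowl D) = (10/12)(2/11) = 5/33.
Weighting by the prior gives 1/4 · 5/33 = 5/132, 1/4 · 1/12 = 1/48, 1/4 · 1/8 = 1/32, 1/4 · 5/33 = 5/132; with total 45/352.
Dividing through by the total gives posterior P(bowl A | data) = 8/27, P(bowl B | data) = 22/135, P(bowl C | data) = 11/45, P(bowl D | data) = 8/27.
The predictive probability is P(blue next | data) = (1/10)(8/27) + (1)(22/135) + (0)(11/45) + (9/10)(8/27) = 62/135.

0.4593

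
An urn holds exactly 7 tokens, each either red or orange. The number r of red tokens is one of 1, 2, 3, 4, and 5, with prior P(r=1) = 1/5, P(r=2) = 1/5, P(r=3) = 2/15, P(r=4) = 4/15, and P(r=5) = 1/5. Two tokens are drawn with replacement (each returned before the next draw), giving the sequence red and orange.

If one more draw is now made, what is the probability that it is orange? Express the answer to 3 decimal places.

0.531

For each hypothesis, P(data | H) works out to: P(data | r = 1) = (1/7)(6/7) = 6/49; P(data | r = 2) = (2/7)(5/7) = 10/49; P(data | r = 3) = (3/7)(4/7) = 12/49; P(data | r = 4) = (4/7)(3/7) = 12/49; P(data | r = 5) = (5/7)(2/7) = 10/49.
Multiplying each by its prior: 1/5 · 6/49 = 6/245, 1/5 · 10/49 = 2/49, 2/15 · 12/49 = 8/245, 4/15 · 12/49 = 16/245, 1/5 · 10/49 = 2/49; with total 10/49.
The posterior is then P(r = 1 | data) = 3/25, P(r = 2 | data) = 1/5, P(r = 3 | data) = 4/25, P(r = 4 | data) = 8/25, P(r = 5 | data) = 1/5.
So P(orange next | data) = Σ P(orange next | H) P(H | data) = (6/7)(3/25) + (5/7)(1/5) + (4/7)(4/25) + (3/7)(8/25) + (2/7)(1/5) = 93/175.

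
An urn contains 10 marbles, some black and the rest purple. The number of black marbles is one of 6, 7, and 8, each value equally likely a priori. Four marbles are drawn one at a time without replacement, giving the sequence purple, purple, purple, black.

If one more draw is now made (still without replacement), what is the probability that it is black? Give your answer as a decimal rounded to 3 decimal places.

0.871

Compute the likelihood of the observed sequence for each case: P(data | r = 6) = (4/10)(3/9)(2/8)(6/7) = 0.028571; P(data | r = 7) = (3/10)(2/9)(1/8)(7/7) = 0.0083333; P(data | r = 8) = (2/10)(1/9)(0/8) = 0.
The prior-weighted likelihoods are 1/3 · 0.028571 = 0.0095238, 1/3 · 0.0083333 = 0.0027778, 1/3 · 0 = 0; summing to 0.012302.
The posterior is then P(r = 6 | data) = 0.77419, P(r = 7 | data) = 0.22581, P(r = 8 | data) = 0.
Averaging over the posterior, P(black next | data) = (5/6)(0.77419) + (1)(0.22581) = 0.87097.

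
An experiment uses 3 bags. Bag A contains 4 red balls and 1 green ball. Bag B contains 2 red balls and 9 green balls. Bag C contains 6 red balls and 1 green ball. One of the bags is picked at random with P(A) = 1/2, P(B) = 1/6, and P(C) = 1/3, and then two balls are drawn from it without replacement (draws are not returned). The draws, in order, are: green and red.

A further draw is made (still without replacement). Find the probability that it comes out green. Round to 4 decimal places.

Compute the likelihood of the observed sequence for each case: P(data | bag A) = (1/5)(4/4) = 0.2; P(data | bag B) = (9/11)(2/10) = 0.16364; P(data | bag C) = (1/7)(6/6) = 0.14286.
The prior-weighted likelihoods are 1/2 · 0.2 = 0.1, 1/6 · 0.16364 = 0.027273, 1/3 · 0.14286 = 0.047619; summing to 0.17489.
Normalising, the posterior is P(bag A | data) = 0.57178, P(bag B | data) = 0.15594, P(bag C | data) = 0.27228.
So P(green next | data) = Σ P(green next | H) P(H | data) = (0)(0.57178) + (8/9)(0.15594) + (0)(0.27228) = 0.13861.

0.1386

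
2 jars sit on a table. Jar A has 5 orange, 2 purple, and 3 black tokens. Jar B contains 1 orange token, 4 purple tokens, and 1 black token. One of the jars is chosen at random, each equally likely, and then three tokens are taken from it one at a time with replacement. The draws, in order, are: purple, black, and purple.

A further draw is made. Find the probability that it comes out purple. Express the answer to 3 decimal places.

For each hypothesis, P(data | H) works out to: P(data | jar A) = (2/10)(3/10)(2/10) = 0.012; P(data | jar B) = (4/6)(1/6)(4/6) = 0.074074.
Weighting by the prior gives 1/2 · 0.012 = 0.006, 1/2 · 0.074074 = 0.037037; with total 0.043037.
Dividing through by the total gives posterior P(jar A | data) = 0.13941, P(jar B | data) = 0.86059.
Averaging over the posterior, P(purple next | data) = (1/5)(0.13941) + (2/3)(0.86059) = 0.60161.

0.602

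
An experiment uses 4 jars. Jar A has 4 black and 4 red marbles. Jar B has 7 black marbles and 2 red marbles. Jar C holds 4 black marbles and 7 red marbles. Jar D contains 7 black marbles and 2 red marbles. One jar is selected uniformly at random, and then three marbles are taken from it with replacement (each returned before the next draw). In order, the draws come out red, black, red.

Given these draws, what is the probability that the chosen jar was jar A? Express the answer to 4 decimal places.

For each hypothesis, P(data | H) works out to: P(data | jar A) = (4/8)(4/8)(4/8) = 0.125; P(data | jar B) = (2/9)(7/9)(2/9) = 0.038409; P(data | jar C) = (7/11)(4/11)(7/11) = 0.14726; P(data | jar D) = (2/9)(7/9)(2/9) = 0.038409.
Multiplying each by its prior: 1/4 · 0.125 = 0.03125, 1/4 · 0.038409 = 0.0096022, 1/4 · 0.14726 = 0.036814, 1/4 · 0.038409 = 0.0096022; with total 0.087269.
Hence P(jar A | data) = (0.03125) / (0.087269) = 0.35809.

0.3581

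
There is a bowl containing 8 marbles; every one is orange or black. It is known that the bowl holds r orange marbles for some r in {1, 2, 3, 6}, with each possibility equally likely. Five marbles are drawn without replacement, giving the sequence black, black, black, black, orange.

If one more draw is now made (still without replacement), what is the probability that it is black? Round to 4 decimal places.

The likelihood of the observed sequence under each hypothesis: P(data | r = 1) = (7/8)(6/7)(5/6)(4/5)(1/4) = 1/8; P(data | r = 2) = (6/8)(5/7)(4/6)(3/5)(2/4) = 3/28; P(data | r = 3) = (5/8)(4/7)(3/6)(2/5)(3/4) = 3/56; P(data | r = 6) = (2/8)(1/7)(0/6) = 0.
Multiplying each by its prior: 1/4 · 1/8 = 1/32, 1/4 · 3/28 = 3/112, 1/4 · 3/56 = 3/224, 1/4 · 0 = 0; summing to 1/14.
Normalising, the posterior is P(r = 1 | data) = 7/16, P(r = 2 | data) = 3/8, P(r = 3 | data) = 3/16, P(r = 6 | data) = 0.
So P(black next | data) = Σ P(black next | H) P(H | data) = (1)(7/16) + (2/3)(3/8) + (1/3)(3/16) = 3/4.

0.7500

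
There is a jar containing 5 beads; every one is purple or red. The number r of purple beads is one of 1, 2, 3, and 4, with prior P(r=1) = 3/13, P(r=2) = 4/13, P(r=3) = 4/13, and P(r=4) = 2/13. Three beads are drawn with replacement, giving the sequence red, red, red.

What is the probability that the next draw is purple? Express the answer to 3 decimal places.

0.307

For each hypothesis, P(data | H) works out to: P(data | r = 1) = (4/5)(4/5)(4/5) = 0.512; P(data | r = 2) = (3/5)(3/5)(3/5) = 0.216; P(data | r = 3) = (2/5)(2/5)(2/5) = 0.064; P(data | r = 4) = (1/5)(1/5)(1/5) = 0.008.
Weighting by the prior gives 3/13 · 0.512 = 0.11815, 4/13 · 0.216 = 0.066462, 4/13 · 0.064 = 0.019692, 2/13 · 0.008 = 0.0012308; with total 0.20554.
The posterior is then P(r = 1 | data) = 0.57485, P(r = 2 | data) = 0.32335, P(r = 3 | data) = 0.095808, P(r = 4 | data) = 0.005988.
The predictive probability is P(purple next | data) = (1/5)(0.57485) + (2/5)(0.32335) + (3/5)(0.095808) + (4/5)(0.005988) = 0.30659.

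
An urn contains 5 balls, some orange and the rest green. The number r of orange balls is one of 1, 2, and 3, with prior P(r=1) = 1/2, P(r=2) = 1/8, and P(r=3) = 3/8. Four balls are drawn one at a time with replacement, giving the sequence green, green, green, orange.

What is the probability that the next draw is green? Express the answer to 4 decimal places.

0.6963

For each hypothesis, P(data | H) works out to: P(data | r = 1) = (4/5)(4/5)(4/5)(1/5) = 0.1024; P(data | r = 2) = (3/5)(3/5)(3/5)(2/5) = 0.0864; P(data | r = 3) = (2/5)(2/5)(2/5)(3/5) = 0.0384.
Multiplying each by its prior: 1/2 · 0.1024 = 0.0512, 1/8 · 0.0864 = 0.0108, 3/8 · 0.0384 = 0.0144; these sum to 0.0764.
The posterior is then P(r = 1 | data) = 0.67016, P(r = 2 | data) = 0.14136, P(r = 3 | data) = 0.18848.
Averaging over the posterior, P(green next | data) = (4/5)(0.67016) + (3/5)(0.14136) + (2/5)(0.18848) = 0.69634.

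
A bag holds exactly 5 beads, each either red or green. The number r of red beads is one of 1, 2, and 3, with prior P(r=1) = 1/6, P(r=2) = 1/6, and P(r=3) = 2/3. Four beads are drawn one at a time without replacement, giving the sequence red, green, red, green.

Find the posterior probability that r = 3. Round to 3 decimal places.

Under each hypothesis, the probability of the observed sequence is: P(data | r = 1) = (1/5)(4/4)(0/3) = 0; P(data | r = 2) = (2/5)(3/4)(1/3)(2/2) = 1/10; P(data | r = 3) = (3/5)(2/4)(2/3)(1/2) = 1/10.
Weighting by the prior gives 1/6 · 0 = 0, 1/6 · 1/10 = 1/60, 2/3 · 1/10 = 1/15; with total 1/12.
Therefore the posterior P(r = 3 | data) = (1/15) / (1/12) = 4/5.

0.800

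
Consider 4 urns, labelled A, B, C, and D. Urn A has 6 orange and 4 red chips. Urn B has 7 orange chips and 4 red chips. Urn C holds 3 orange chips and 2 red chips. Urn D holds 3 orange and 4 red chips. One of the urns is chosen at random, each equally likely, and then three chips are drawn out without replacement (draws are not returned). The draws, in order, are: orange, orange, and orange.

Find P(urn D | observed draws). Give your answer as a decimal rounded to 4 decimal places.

0.0563

Compute the likelihood of the observed sequence for each case: P(data | urn A) = (6/10)(5/9)(4/8) = 0.16667; P(data | urn B) = (7/11)(6/10)(5/9) = 0.21212; P(data | urn C) = (3/5)(2/4)(1/3) = 0.1; P(data | urn D) = (3/7)(2/6)(1/5) = 0.028571.
The prior-weighted likelihoods are 1/4 · 0.16667 = 0.041667, 1/4 · 0.21212 = 0.05303, 1/4 · 0.1 = 0.025, 1/4 · 0.028571 = 0.0071429; these sum to 0.12684.
Therefore the posterior P(urn D | data) = (0.0071429) / (0.12684) = 0.056314.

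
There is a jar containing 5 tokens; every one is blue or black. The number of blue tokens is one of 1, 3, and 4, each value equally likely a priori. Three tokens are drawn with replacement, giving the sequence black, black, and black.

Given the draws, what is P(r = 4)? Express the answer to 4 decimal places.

0.0137

Compute the likelihood of the observed sequence for each case: P(data | r = 1) = (4/5)(4/5)(4/5) = 64/125; P(data | r = 3) = (2/5)(2/5)(2/5) = 8/125; P(data | r = 4) = (1/5)(1/5)(1/5) = 1/125.
Weighting by the prior gives 1/3 · 64/125 = 64/375, 1/3 · 8/125 = 8/375, 1/3 · 1/125 = 1/375; these sum to 73/375.
Therefore the posterior P(r = 4 | data) = (1/375) / (73/375) = 1/73.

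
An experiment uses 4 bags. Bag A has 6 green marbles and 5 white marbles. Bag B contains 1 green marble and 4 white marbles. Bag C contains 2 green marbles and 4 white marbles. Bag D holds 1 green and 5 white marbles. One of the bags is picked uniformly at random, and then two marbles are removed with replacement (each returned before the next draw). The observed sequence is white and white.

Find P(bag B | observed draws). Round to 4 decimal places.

0.3223

Under each hypothesis, the probability of the observed sequence is: P(data | bag A) = (5/11)(5/11) = 0.20661; P(data | bag B) = (4/5)(4/5) = 0.64; P(data | bag C) = (4/6)(4/6) = 0.44444; P(data | bag D) = (5/6)(5/6) = 0.69444.
Multiplying each by its prior: 1/4 · 0.20661 = 0.051653, 1/4 · 0.64 = 0.16, 1/4 · 0.44444 = 0.11111, 1/4 · 0.69444 = 0.17361; these sum to 0.49638.
By Bayes' rule, P(bag B | data) = (0.16) / (0.49638) = 0.32234.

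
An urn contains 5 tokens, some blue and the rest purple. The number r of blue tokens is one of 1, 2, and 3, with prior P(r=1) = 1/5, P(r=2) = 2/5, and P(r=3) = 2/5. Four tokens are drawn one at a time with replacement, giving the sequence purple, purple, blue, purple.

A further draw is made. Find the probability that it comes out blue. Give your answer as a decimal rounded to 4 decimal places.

0.3855

The likelihood of the observed sequence under each hypothesis: P(data | r = 1) = (4/5)(4/5)(1/5)(4/5) = 0.1024; P(data | r = 2) = (3/5)(3/5)(2/5)(3/5) = 0.0864; P(data | r = 3) = (2/5)(2/5)(3/5)(2/5) = 0.0384.
Multiplying each by its prior: 1/5 · 0.1024 = 0.02048, 2/5 · 0.0864 = 0.03456, 2/5 · 0.0384 = 0.01536; with total 0.0704.
The posterior is then P(r = 1 | data) = 0.29091, P(r = 2 | data) = 0.49091, P(r = 3 | data) = 0.21818.
The predictive probability is P(blue next | data) = (1/5)(0.29091) + (2/5)(0.49091) + (3/5)(0.21818) = 0.38545.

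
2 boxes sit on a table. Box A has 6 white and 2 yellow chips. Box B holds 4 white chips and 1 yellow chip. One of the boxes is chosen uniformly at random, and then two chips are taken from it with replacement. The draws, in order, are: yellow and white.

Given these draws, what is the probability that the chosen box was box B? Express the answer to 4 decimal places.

The likelihood of the observed sequence under each hypothesis: P(data | box A) = (2/8)(6/8) = 3/16; P(data | box B) = (1/5)(4/5) = 4/25.
Weighting by the prior gives 1/2 · 3/16 = 3/32, 1/2 · 4/25 = 2/25; these sum to 139/800.
So P(box B | data) = (2/25) / (139/800) = 64/139.

0.4604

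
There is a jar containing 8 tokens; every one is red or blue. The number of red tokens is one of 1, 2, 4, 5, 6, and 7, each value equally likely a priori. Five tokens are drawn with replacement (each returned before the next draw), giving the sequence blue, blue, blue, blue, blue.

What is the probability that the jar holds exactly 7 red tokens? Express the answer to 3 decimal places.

For each hypothesis, P(data | H) works out to: P(data | r = 1) = (7/8)(7/8)(7/8)(7/8)(7/8) = 0.51291; P(data | r = 2) = (6/8)(6/8)(6/8)(6/8)(6/8) = 0.2373; P(data | r = 4) = (4/8)(4/8)(4/8)(4/8)(4/8) = 0.03125; P(data | r = 5) = (3/8)(3/8)(3/8)(3/8)(3/8) = 0.0074158; P(data | r = 6) = (2/8)(2/8)(2/8)(2/8)(2/8) = 0.00097656; P(data | r = 7) = (1/8)(1/8)(1/8)(1/8)(1/8) = 3.0518e-05.
The prior-weighted likelihoods are 1/6 · 0.51291 = 0.085485, 1/6 · 0.2373 = 0.039551, 1/6 · 0.03125 = 0.0052083, 1/6 · 0.0074158 = 0.001236, 1/6 · 0.00097656 = 0.00016276, 1/6 · 3.0518e-05 = 5.0863e-06; with total 0.13165.
Hence P(r = 7 | data) = (5.0863e-06) / (0.13165) = 3.8635e-05.

0.000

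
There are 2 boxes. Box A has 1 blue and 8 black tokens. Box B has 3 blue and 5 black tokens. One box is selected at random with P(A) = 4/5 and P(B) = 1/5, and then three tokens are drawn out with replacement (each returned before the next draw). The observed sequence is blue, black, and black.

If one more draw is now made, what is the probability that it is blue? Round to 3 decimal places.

The likelihood of the observed sequence under each hypothesis: P(data | box A) = (1/9)(8/9)(8/9) = 0.087791; P(data | box B) = (3/8)(5/8)(5/8) = 0.14648.
Multiplying each by its prior: 4/5 · 0.087791 = 0.070233, 1/5 · 0.14648 = 0.029297; with total 0.09953.
Dividing through by the total gives posterior P(box A | data) = 0.70565, P(box B | data) = 0.29435.
The predictive probability is P(blue next | data) = (1/9)(0.70565) + (3/8)(0.29435) = 0.18879.

0.189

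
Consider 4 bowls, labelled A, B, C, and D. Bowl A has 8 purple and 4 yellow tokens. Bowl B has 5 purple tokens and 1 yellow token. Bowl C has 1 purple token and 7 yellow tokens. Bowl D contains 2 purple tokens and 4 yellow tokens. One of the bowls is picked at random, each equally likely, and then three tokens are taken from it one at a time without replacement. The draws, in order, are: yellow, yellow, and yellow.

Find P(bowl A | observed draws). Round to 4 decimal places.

For each hypothesis, P(data | H) works out to: P(data | bowl A) = (4/12)(3/11)(2/10) = 0.018182; P(data | bowl B) = (1/6)(0/5) = 0; P(data | bowl C) = (7/8)(6/7)(5/6) = 0.625; P(data | bowl D) = (4/6)(3/5)(2/4) = 0.2.
Weighting by the prior gives 1/4 · 0.018182 = 0.0045455, 1/4 · 0 = 0, 1/4 · 0.625 = 0.15625, 1/4 · 0.2 = 0.05; these sum to 0.2108.
By Bayes' rule, P(bowl A | data) = (0.0045455) / (0.2108) = 0.021563.

0.0216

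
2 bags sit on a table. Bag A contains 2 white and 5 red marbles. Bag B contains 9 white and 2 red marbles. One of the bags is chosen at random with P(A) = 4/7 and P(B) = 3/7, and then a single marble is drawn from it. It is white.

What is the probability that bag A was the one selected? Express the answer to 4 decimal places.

0.3177

Under each hypothesis, the probability of this draw is: P(data | bag A) = (2/7) = 2/7; P(data | bag B) = (9/11) = 9/11.
Weighting by the prior gives 4/7 · 2/7 = 8/49, 3/7 · 9/11 = 27/77; summing to 277/539.
So P(bag A | data) = (8/49) / (277/539) = 88/277.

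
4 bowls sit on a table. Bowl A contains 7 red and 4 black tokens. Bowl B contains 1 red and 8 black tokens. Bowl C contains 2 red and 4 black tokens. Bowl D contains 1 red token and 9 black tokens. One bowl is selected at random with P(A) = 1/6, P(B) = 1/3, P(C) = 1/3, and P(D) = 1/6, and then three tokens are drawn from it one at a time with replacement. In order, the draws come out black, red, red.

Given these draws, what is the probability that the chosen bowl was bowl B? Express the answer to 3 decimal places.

Under each hypothesis, the probability of the observed sequence is: P(data | bowl A) = (4/11)(7/11)(7/11) = 0.14726; P(data | bowl B) = (8/9)(1/9)(1/9) = 0.010974; P(data | bowl C) = (4/6)(2/6)(2/6) = 0.074074; P(data | bowl D) = (9/10)(1/10)(1/10) = 0.009.
Multiplying each by its prior: 1/6 · 0.14726 = 0.024543, 1/3 · 0.010974 = 0.003658, 1/3 · 0.074074 = 0.024691, 1/6 · 0.009 = 0.0015; these sum to 0.054392.
Hence P(bowl B | data) = (0.003658) / (0.054392) = 0.067252.

0.067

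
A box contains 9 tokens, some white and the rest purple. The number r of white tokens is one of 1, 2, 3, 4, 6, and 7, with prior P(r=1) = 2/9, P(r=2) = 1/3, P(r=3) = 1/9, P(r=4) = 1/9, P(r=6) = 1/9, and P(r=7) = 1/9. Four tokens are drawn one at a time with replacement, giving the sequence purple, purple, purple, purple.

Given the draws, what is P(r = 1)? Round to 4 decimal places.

The likelihood of the observed sequence under each hypothesis: P(data | r = 1) = (8/9)(8/9)(8/9)(8/9) = 0.6243; P(data | r = 2) = (7/9)(7/9)(7/9)(7/9) = 0.36595; P(data | r = 3) = (6/9)(6/9)(6/9)(6/9) = 0.19753; P(data | r = 4) = (5/9)(5/9)(5/9)(5/9) = 0.09526; P(data | r = 6) = (3/9)(3/9)(3/9)(3/9) = 0.012346; P(data | r = 7) = (2/9)(2/9)(2/9)(2/9) = 0.0024387.
The prior-weighted likelihoods are 2/9 · 0.6243 = 0.13873, 1/3 · 0.36595 = 0.12198, 1/9 · 0.19753 = 0.021948, 1/9 · 0.09526 = 0.010584, 1/9 · 0.012346 = 0.0013717, 1/9 · 0.0024387 = 0.00027096; these sum to 0.29489.
By Bayes' rule, P(r = 1 | data) = (0.13873) / (0.29489) = 0.47045.

0.4705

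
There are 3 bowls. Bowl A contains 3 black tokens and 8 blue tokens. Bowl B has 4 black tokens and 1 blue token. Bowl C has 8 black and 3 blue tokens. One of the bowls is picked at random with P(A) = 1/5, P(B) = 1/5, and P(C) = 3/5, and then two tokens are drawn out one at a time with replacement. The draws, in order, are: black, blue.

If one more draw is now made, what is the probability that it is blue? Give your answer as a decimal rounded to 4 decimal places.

Compute the likelihood of the observed sequence for each case: P(data | bowl A) = (3/11)(8/11) = 0.19835; P(data | bowl B) = (4/5)(1/5) = 0.16; P(data | bowl C) = (8/11)(3/11) = 0.19835.
Weighting by the prior gives 1/5 · 0.19835 = 0.039669, 1/5 · 0.16 = 0.032, 3/5 · 0.19835 = 0.11901; summing to 0.19068.
The posterior is then P(bowl A | data) = 0.20804, P(bowl B | data) = 0.16782, P(bowl C | data) = 0.62413.
The predictive probability is P(blue next | data) = (8/11)(0.20804) + (1/5)(0.16782) + (3/11)(0.62413) = 0.35509.

0.3551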